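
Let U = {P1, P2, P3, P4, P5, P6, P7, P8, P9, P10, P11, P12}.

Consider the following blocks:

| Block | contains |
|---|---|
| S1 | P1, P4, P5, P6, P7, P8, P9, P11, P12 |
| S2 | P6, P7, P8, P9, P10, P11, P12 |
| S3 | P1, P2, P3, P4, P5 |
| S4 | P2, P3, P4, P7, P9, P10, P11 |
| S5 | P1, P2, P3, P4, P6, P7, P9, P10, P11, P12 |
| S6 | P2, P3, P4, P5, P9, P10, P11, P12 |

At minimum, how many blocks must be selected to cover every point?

2

S1 and S4 together: S1 ∪ S4 = {P1, P2, P3, P4, P5, P6, P7, P8, P9, P10, P11, P12} — every point is covered.
No single block has all 12 points (the largest, S5, has 10), so 2 is optimal.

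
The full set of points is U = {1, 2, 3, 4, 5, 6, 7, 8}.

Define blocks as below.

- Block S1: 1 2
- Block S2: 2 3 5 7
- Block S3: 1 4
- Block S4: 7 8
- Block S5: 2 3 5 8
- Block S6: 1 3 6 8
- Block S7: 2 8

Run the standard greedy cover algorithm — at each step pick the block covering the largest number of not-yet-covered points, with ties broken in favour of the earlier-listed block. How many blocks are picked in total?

Greedy: pick S2 (covers 4 new) → pick S6 (covers 3 new) → pick S3 (covers 1 new). Total picks: 3.

3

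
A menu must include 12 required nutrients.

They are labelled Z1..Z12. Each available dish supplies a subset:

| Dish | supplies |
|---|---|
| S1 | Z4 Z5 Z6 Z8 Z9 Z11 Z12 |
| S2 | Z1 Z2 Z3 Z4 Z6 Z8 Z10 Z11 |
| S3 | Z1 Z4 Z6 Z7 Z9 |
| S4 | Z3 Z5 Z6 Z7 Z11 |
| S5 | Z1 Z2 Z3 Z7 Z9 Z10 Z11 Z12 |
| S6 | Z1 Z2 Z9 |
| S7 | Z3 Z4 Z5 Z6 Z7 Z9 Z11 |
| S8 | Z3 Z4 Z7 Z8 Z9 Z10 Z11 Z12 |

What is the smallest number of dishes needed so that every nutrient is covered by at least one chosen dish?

2

S1 and S5 together: S1 ∪ S5 = {Z1, Z2, Z3, Z4, Z5, Z6, Z7, Z8, Z9, Z10, Z11, Z12} — every nutrient is covered.
No single dish has all 12 nutrients (the largest, S2, has 8), so 2 is optimal.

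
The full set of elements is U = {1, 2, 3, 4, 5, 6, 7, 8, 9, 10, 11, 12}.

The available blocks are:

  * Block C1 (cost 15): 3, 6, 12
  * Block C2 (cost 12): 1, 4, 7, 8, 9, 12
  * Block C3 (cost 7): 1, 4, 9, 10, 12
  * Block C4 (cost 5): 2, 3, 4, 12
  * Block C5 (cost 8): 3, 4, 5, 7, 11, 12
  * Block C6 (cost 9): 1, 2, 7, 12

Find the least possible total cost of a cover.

47

C1, C2, C3, C4, C5 together cover every element (C1 ∪ C2 ∪ C3 ∪ C4 ∪ C5 = {1, 2, 3, 4, 5, 6, 7, 8, 9, 10, 11, 12}); total cost 15 + 12 + 7 + 5 + 8 = 47.
No covering selection has total cost below 47.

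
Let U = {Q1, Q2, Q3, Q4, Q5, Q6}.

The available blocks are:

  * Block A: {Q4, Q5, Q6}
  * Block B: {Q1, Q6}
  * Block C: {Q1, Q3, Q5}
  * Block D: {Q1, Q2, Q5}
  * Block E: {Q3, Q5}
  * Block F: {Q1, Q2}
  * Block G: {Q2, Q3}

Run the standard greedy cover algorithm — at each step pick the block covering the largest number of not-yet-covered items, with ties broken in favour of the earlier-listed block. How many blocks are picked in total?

Greedy: pick A (covers 3 new) → pick C (covers 2 new) → pick D (covers 1 new). Total picks: 3.

3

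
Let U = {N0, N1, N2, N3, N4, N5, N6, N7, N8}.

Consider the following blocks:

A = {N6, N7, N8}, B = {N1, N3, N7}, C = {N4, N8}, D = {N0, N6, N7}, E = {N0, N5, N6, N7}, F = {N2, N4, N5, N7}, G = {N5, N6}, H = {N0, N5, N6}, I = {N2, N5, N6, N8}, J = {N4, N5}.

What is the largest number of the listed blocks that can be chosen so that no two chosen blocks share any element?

3

B, C, H are pairwise disjoint (B={N1,N3,N7}; C={N4,N8}; H={N0,N5,N6}).
Every remaining block overlaps one of these, and no 4 of the listed blocks are pairwise disjoint, so 3 is the maximum.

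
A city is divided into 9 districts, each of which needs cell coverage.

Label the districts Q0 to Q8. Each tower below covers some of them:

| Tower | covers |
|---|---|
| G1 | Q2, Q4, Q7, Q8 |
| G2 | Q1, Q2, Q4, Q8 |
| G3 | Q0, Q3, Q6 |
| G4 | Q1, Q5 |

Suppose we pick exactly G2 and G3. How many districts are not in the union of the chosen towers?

2

Union of G2, G3 = {Q0, Q1, Q2, Q3, Q4, Q6, Q8}.
Not covered: Q5, Q7 — 2 districts.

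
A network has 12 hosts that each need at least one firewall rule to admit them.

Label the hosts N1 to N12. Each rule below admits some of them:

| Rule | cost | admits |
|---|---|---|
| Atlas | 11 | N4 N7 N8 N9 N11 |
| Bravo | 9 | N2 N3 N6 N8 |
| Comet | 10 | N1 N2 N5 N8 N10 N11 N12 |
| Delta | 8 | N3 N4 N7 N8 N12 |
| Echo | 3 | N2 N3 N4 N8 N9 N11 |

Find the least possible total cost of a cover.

30

Atlas, Bravo, Comet together cover every host (Atlas ∪ Bravo ∪ Comet = {N1, N2, N3, N4, N5, N6, N7, N8, N9, N10, N11, N12}); total cost 11 + 9 + 10 = 30.
No covering selection has total cost below 30.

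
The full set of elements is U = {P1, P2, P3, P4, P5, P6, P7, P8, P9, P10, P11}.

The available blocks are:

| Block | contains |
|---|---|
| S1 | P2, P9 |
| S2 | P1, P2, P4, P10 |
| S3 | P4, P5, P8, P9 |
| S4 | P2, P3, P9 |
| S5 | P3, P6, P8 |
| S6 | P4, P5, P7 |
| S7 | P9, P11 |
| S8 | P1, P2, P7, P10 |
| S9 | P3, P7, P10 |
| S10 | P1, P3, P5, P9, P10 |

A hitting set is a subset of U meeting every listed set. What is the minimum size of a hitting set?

H = {P7, P8, P9, P10} meets every block (each contains at least one member of H), and |H| = 4.
No choice of 3 elements meets every block, so 4 is the minimum.

4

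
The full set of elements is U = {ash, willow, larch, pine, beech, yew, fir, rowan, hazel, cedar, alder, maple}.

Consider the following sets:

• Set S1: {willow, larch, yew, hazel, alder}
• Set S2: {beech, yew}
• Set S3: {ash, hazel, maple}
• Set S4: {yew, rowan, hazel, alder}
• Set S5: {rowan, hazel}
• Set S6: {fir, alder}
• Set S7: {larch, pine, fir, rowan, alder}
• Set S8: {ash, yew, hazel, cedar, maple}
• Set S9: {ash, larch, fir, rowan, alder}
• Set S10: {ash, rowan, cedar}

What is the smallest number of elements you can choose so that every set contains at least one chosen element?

Take H = {ash, beech, fir, hazel}. Each listed set contains at least one of these, so H is a hitting set of size 4.
No choice of 3 elements meets every set, so 4 is the minimum.

4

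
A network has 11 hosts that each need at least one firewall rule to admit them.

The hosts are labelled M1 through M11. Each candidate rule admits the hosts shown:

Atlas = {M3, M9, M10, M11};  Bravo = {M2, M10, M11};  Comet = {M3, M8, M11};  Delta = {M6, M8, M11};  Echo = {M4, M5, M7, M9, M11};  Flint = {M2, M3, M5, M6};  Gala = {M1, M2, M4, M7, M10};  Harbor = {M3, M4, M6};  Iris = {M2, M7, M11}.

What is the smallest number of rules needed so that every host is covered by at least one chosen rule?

Comet and Delta and Echo and Gala together: Comet ∪ Delta ∪ Echo ∪ Gala = {M1, M2, M3, M4, M5, M6, M7, M8, M9, M10, M11} — every host is covered.
No 3 of the 9 rules cover everything (all 84 combinations miss at least one host), so 4 is optimal.

4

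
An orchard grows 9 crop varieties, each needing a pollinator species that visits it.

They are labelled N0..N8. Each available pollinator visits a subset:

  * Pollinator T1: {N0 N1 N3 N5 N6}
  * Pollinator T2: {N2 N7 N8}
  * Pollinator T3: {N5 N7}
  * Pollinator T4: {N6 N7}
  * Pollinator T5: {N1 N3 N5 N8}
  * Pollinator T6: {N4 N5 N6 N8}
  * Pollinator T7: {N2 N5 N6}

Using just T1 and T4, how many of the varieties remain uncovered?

Union of T1, T4 = {N0, N1, N3, N5, N6, N7}.
Not covered: N2, N4, N8 — 3 varieties.

3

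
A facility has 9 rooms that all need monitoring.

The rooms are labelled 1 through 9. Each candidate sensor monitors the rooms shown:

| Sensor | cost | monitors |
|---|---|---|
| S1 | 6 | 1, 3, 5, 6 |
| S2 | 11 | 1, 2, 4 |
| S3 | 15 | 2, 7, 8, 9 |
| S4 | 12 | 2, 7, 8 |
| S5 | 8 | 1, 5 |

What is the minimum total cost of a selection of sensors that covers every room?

32

S1, S2, S3 together cover every room (S1 ∪ S2 ∪ S3 = {1, 2, 3, 4, 5, 6, 7, 8, 9}); total cost 6 + 11 + 15 = 32.
No covering selection has total cost below 32.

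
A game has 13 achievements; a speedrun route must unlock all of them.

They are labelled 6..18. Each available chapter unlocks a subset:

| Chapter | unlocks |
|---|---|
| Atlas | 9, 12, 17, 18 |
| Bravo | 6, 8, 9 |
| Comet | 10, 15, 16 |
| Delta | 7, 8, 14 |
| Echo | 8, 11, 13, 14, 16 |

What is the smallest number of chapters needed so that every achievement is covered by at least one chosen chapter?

5

Take {Atlas, Bravo, Comet, Delta, Echo}. Their union is {6, 7, 8, 9, 10, 11, 12, 13, 14, 15, 16, 17, 18}, which is all 13 achievements.
No 4 of the 5 chapters cover everything (all 5 combinations miss at least one achievement), so 5 is optimal.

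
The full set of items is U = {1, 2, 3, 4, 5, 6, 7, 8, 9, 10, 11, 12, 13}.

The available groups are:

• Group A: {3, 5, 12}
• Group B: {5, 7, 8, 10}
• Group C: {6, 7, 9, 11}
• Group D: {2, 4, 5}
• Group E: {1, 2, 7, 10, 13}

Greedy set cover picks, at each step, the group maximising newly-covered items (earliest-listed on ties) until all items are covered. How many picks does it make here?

5

Greedy: pick E (covers 5 new) → pick A (covers 3 new) → pick C (covers 3 new) → pick B (covers 1 new) → pick D (covers 1 new). Total picks: 5.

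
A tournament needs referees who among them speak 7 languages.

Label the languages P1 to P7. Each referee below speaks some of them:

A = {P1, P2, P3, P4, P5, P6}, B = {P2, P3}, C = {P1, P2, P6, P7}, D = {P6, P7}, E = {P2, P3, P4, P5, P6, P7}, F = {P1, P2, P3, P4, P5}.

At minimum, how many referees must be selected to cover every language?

2

Take {E, F}. Their union is {P1, P2, P3, P4, P5, P6, P7}, which is all 7 languages.
No single referee has all 7 languages (the largest, A, has 6), so 2 is optimal.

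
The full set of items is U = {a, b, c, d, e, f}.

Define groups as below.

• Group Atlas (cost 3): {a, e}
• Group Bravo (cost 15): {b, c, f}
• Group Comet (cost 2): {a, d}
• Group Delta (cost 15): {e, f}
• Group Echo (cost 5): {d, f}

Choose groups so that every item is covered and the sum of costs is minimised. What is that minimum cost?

20

Atlas, Bravo, Comet together cover every item (Atlas ∪ Bravo ∪ Comet = {a, b, c, d, e, f}); total cost 3 + 15 + 2 = 20.
No covering selection has total cost below 20.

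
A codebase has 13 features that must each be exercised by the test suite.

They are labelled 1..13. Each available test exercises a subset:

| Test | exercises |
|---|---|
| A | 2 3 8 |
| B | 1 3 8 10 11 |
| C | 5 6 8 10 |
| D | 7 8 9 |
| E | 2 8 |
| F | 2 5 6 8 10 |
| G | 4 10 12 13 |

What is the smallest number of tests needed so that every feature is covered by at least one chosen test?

B and D and F and G together: B ∪ D ∪ F ∪ G = {1, 2, 3, 4, 5, 6, 7, 8, 9, 10, 11, 12, 13} — every feature is covered.
Only B contains 1, so B is forced; the remaining 8 features need at least 3 more tests (each remaining test adds at most 3) — so at least 4 tests are needed, and 4 is optimal.

4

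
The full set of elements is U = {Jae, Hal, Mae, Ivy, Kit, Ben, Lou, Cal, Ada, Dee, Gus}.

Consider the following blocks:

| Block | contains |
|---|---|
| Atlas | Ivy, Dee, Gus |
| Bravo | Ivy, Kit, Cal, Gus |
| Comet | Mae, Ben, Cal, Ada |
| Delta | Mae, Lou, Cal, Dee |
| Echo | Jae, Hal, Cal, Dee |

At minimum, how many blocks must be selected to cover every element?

Take {Bravo, Comet, Delta, Echo}. Their union is {Jae, Hal, Mae, Ivy, Kit, Ben, Lou, Cal, Ada, Dee, Gus}, which is all 11 elements.
Only Echo contains Jae, so Echo is forced; the remaining 7 elements need at least 3 more blocks (each remaining block adds at most 3) — so at least 4 blocks are needed, and 4 is optimal.

4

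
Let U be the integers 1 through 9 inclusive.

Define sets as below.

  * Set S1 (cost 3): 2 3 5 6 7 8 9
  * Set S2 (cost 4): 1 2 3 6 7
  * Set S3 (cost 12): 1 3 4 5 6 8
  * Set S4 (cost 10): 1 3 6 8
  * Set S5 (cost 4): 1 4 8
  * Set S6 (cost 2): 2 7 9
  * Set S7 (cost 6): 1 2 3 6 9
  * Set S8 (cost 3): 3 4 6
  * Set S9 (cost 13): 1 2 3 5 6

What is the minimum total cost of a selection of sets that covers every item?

7

S1, S5 together cover every item (S1 ∪ S5 = {1, 2, 3, 4, 5, 6, 7, 8, 9}); total cost 3 + 4 = 7.
No covering selection has total cost below 7.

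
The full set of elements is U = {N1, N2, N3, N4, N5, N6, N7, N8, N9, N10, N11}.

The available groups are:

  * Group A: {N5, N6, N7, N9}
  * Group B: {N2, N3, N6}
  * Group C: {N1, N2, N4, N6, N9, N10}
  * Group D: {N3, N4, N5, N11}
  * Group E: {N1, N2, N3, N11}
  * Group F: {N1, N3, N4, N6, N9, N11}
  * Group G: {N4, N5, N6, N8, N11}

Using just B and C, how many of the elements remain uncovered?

4

Union of B, C = {N1, N2, N3, N4, N6, N9, N10}.
Not covered: N5, N7, N8, N11 — 4 elements.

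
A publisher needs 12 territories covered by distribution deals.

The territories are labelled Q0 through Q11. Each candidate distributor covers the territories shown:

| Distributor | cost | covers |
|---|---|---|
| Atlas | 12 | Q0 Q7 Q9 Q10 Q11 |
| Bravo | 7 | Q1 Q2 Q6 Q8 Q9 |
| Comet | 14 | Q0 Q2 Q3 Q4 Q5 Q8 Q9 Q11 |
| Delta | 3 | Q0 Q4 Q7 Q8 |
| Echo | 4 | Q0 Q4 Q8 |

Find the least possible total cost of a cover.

Atlas, Bravo, Comet together cover every territory (Atlas ∪ Bravo ∪ Comet = {Q0, Q1, Q2, Q3, Q4, Q5, Q6, Q7, Q8, Q9, Q10, Q11}); total cost 12 + 7 + 14 = 33.
The greedy pick Delta, Bravo, Comet, Atlas costs 36; no covering selection beats 33.

33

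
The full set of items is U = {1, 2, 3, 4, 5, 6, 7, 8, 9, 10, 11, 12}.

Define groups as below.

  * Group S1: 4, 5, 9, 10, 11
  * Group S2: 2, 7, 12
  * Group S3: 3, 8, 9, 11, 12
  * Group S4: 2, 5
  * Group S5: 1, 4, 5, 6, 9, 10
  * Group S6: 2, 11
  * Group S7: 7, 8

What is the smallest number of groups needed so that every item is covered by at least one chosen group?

3

S2 and S3 and S5 together: S2 ∪ S3 ∪ S5 = {1, 2, 3, 4, 5, 6, 7, 8, 9, 10, 11, 12} — every item is covered.
Only S5 contains 1, so S5 is forced; the remaining 6 items need at least 2 more groups (each remaining group adds at most 4) — so at least 3 groups are needed, and 3 is optimal.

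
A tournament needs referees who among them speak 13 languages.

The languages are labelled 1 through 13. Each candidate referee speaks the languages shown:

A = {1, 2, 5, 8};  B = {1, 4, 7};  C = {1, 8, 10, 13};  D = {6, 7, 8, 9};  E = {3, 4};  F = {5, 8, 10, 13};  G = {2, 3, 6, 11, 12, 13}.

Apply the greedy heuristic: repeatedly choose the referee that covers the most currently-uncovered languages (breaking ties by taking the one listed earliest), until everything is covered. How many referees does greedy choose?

Greedy: pick G (covers 6 new) → pick A (covers 3 new) → pick B (covers 2 new) → pick C (covers 1 new) → pick D (covers 1 new). Total picks: 5.
(The true minimum cover uses only 4 referees, so greedy is not optimal here.)

5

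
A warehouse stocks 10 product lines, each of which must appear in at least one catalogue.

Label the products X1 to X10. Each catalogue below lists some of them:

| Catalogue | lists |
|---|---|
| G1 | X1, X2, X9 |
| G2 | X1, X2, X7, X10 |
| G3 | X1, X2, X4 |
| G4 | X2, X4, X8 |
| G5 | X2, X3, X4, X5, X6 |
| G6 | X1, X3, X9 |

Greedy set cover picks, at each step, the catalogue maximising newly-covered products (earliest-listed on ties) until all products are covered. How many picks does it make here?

Greedy: pick G5 (covers 5 new) → pick G2 (covers 3 new) → pick G1 (covers 1 new) → pick G4 (covers 1 new). Total picks: 4.

4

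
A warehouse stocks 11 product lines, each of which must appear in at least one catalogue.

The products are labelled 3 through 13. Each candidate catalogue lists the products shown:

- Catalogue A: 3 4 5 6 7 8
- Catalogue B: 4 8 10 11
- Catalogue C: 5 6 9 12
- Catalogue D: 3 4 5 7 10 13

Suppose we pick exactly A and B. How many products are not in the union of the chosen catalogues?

Union of A, B = {3, 4, 5, 6, 7, 8, 10, 11}.
Not covered: 9, 12, 13 — 3 products.

3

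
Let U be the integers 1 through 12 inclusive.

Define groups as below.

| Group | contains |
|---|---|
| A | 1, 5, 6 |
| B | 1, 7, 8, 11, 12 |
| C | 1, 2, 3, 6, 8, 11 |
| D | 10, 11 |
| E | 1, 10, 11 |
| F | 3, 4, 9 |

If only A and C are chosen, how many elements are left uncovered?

Union of A, C = {1, 2, 3, 5, 6, 8, 11}.
Not covered: 4, 7, 9, 10, 12 — 5 elements.

5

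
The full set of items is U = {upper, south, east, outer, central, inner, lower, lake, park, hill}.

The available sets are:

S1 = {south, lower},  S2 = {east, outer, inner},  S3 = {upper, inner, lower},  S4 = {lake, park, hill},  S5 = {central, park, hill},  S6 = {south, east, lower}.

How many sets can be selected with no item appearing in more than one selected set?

3

S1, S2, S4 are pairwise disjoint (S1={south,lower}; S2={east,outer,inner}; S4={lake,park,hill}).
Every remaining set overlaps one of these, and no 4 of the listed sets are pairwise disjoint, so 3 is the maximum.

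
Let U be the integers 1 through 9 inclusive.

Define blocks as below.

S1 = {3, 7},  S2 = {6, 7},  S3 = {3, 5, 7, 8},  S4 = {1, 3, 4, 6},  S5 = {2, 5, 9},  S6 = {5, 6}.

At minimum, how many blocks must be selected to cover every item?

3

Take {S3, S4, S5}. Their union is {1, 2, 3, 4, 5, 6, 7, 8, 9}, which is all 9 items.
Each block has at most 4 items, and 2·4 = 8 < 9 — so at least 3 blocks are needed, and 3 is optimal.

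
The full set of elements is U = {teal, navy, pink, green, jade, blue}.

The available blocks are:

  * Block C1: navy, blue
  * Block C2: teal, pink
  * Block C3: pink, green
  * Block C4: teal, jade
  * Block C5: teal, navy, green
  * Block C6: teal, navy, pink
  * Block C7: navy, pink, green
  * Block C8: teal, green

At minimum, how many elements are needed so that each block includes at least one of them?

Take H = {teal, pink, blue}. Each listed block contains at least one of these, so H is a hitting set of size 3.
The blocks C1, C3, C4 are pairwise disjoint, so any hitting set needs a separate element for each — at least 3. Hence 3 is optimal.

3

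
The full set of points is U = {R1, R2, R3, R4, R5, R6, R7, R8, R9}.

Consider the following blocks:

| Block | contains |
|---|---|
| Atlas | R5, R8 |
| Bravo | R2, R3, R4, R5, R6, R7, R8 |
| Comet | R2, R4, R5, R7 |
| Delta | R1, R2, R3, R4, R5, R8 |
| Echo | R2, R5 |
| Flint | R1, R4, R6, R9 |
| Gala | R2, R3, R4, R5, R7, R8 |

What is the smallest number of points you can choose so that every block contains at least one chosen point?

2

The 2 points {R5, R9} hit every block.
The blocks Echo, Flint are pairwise disjoint, so any hitting set needs a separate point for each — at least 2. Hence 2 is optimal.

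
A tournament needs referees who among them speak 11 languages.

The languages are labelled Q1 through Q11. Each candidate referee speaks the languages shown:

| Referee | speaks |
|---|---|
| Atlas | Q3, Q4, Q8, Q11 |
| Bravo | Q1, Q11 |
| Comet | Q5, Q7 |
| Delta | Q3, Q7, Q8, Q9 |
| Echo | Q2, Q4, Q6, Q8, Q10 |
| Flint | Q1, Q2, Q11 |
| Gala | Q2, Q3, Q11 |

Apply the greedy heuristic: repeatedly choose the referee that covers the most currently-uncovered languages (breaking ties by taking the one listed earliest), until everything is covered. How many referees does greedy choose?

Greedy: pick Echo (covers 5 new) → pick Delta (covers 3 new) → pick Bravo (covers 2 new) → pick Comet (covers 1 new). Total picks: 4.

4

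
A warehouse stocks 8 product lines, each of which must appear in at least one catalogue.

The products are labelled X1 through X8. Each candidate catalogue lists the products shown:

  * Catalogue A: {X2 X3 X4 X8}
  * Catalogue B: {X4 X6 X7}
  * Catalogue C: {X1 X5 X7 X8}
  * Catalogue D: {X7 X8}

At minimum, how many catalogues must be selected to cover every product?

Take {A, B, C}. Their union is {X1, X2, X3, X4, X5, X6, X7, X8}, which is all 8 products.
Only C contains X1, so C is forced; the remaining 4 products need at least 2 more catalogues (each remaining catalogue adds at most 3) — so at least 3 catalogues are needed, and 3 is optimal.

3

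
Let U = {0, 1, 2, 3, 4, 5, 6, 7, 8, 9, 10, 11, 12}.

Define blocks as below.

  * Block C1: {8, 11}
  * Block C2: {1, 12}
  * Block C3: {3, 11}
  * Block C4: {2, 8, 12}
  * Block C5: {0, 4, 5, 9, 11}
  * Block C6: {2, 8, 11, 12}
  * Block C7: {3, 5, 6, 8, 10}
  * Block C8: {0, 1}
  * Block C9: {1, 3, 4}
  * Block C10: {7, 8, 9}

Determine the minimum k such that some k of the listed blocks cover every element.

5

C6 and C7 and C8 and C9 and C10 together: C6 ∪ C7 ∪ C8 ∪ C9 ∪ C10 = {0, 1, 2, 3, 4, 5, 6, 7, 8, 9, 10, 11, 12} — every element is covered.
No 4 of the 10 blocks cover everything (all 210 combinations miss at least one element), so 5 is optimal.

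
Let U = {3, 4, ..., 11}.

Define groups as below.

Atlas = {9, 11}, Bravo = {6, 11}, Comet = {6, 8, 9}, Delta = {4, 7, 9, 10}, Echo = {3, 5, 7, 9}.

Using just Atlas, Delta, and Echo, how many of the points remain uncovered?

2

Union of Atlas, Delta, Echo = {3, 4, 5, 7, 9, 10, 11}.
Not covered: 6, 8 — 2 points.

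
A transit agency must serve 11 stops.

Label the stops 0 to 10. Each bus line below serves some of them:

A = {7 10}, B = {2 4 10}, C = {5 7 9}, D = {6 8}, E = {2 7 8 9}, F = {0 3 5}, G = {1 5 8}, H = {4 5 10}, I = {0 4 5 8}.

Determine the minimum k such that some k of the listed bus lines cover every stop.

Take {B, D, E, F, G}. Their union is {0, 1, 2, 3, 4, 5, 6, 7, 8, 9, 10}, which is all 11 stops.
No 4 of the 9 bus lines cover everything (all 126 combinations miss at least one stop), so 5 is optimal.

5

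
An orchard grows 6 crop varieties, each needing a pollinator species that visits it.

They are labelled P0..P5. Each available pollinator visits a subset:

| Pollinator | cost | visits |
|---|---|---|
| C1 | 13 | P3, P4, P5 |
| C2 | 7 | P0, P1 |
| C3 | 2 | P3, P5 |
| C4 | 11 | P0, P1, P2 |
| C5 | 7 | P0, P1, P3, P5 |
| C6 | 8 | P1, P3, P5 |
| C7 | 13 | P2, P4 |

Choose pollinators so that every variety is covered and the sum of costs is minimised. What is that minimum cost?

C5, C7 together cover every variety (C5 ∪ C7 = {P0, P1, P2, P3, P4, P5}); total cost 7 + 13 = 20.
The greedy pick C3, C2, C7 costs 22; no covering selection beats 20.

20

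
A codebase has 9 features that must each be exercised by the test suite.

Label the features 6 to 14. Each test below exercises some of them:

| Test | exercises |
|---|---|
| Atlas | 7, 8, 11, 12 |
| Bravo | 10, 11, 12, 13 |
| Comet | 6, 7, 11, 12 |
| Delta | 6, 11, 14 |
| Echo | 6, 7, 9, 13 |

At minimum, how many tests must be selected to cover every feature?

Take {Atlas, Bravo, Delta, Echo}. Their union is {6, 7, 8, 9, 10, 11, 12, 13, 14}, which is all 9 features.
No 3 of the 5 tests cover everything (all 10 combinations miss at least one feature), so 4 is optimal.

4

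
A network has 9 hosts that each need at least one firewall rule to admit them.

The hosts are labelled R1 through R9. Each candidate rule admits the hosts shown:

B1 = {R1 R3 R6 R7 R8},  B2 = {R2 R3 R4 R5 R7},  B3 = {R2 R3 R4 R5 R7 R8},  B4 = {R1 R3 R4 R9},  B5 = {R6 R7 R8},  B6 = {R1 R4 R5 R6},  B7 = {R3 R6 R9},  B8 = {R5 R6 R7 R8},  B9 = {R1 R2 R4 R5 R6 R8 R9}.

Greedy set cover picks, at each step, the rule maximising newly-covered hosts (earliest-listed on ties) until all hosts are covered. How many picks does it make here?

2

Greedy: pick B9 (covers 7 new) → pick B1 (covers 2 new). Total picks: 2.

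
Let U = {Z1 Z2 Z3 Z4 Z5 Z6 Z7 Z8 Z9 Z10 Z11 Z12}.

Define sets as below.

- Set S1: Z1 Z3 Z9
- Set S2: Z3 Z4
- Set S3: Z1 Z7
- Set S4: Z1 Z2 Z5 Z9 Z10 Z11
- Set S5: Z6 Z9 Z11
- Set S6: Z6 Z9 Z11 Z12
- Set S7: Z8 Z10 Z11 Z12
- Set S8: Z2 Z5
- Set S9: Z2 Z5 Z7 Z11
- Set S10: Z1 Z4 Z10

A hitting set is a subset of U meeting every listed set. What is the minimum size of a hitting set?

4

Take H = {Z1, Z4, Z5, Z11}. Each listed set contains at least one of these, so H is a hitting set of size 4.
The sets S2, S3, S7, S8 are pairwise disjoint, so any hitting set needs a separate element for each — at least 4. Hence 4 is optimal.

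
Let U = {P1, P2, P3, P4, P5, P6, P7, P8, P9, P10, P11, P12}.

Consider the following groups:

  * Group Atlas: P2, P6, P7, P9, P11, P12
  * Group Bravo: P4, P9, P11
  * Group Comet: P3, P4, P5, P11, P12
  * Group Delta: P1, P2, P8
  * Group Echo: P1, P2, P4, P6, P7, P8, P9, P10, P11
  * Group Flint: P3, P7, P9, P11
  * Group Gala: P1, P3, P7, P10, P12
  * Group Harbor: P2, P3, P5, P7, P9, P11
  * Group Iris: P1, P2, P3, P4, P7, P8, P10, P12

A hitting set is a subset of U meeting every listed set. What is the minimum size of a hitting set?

The 2 elements {P1, P11} hit every group.
The groups Bravo, Gala are pairwise disjoint, so any hitting set needs a separate element for each — at least 2. Hence 2 is optimal.

2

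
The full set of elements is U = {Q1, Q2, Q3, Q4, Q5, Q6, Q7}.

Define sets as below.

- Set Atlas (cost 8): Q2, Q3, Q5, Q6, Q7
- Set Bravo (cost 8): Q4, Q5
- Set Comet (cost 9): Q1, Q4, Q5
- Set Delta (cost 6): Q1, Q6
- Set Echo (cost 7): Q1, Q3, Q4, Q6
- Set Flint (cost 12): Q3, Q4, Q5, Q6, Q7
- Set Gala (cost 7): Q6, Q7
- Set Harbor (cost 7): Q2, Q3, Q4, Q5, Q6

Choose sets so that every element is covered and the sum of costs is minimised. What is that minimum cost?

15

Atlas, Echo together cover every element (Atlas ∪ Echo = {Q1, Q2, Q3, Q4, Q5, Q6, Q7}); total cost 8 + 7 = 15.
The greedy pick Harbor, Delta, Gala costs 20; no covering selection beats 15.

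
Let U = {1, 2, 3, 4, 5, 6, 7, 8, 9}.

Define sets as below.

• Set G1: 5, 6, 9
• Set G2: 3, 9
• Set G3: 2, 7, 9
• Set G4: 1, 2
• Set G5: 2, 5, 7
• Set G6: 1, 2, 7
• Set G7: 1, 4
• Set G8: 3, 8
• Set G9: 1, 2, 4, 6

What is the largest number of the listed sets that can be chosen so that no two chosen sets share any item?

G2, G5, G7 are pairwise disjoint (G2={3,9}; G5={2,5,7}; G7={1,4}).
Every remaining set overlaps one of these, and no 4 of the listed sets are pairwise disjoint, so 3 is the maximum.

3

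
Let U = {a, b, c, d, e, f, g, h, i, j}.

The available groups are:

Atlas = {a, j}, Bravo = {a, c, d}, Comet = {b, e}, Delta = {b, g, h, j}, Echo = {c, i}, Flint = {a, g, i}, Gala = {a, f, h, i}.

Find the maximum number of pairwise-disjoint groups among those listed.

Atlas, Comet, Echo are pairwise disjoint (Atlas={a,j}; Comet={b,e}; Echo={c,i}).
Every remaining group overlaps one of these, and no 4 of the listed groups are pairwise disjoint, so 3 is the maximum.

3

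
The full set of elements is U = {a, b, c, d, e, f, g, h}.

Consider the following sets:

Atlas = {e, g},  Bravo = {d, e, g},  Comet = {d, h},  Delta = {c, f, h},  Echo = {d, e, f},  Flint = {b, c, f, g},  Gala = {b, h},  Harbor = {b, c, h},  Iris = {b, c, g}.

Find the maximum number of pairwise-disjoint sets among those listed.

2

Echo, Iris are pairwise disjoint (Echo={d,e,f}; Iris={b,c,g}).
Every remaining set overlaps one of these, and no 3 of the listed sets are pairwise disjoint, so 2 is the maximum.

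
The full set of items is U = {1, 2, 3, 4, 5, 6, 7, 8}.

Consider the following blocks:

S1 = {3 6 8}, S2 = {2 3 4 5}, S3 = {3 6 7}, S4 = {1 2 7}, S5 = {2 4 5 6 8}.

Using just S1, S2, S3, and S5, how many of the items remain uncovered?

Union of S1, S2, S3, S5 = {2, 3, 4, 5, 6, 7, 8}.
Not covered: 1 — 1 item.

1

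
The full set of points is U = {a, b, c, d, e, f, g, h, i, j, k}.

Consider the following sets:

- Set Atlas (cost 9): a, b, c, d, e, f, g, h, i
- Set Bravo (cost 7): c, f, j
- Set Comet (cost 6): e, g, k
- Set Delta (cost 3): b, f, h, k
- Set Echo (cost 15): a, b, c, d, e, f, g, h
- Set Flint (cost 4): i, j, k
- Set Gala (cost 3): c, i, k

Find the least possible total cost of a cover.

Atlas, Flint together cover every point (Atlas ∪ Flint = {a, b, c, d, e, f, g, h, i, j, k}); total cost 9 + 4 = 13.
The greedy pick Delta, Atlas, Flint costs 16; no covering selection beats 13.

13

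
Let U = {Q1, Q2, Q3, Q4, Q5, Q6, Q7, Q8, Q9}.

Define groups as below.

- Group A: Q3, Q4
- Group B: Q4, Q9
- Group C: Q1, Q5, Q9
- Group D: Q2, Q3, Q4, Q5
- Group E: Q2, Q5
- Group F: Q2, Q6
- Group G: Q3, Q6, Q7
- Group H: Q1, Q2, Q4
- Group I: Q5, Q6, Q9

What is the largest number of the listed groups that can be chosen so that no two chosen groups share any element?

B, E, G are pairwise disjoint (B={Q4,Q9}; E={Q2,Q5}; G={Q3,Q6,Q7}).
Every remaining group overlaps one of these, and no 4 of the listed groups are pairwise disjoint, so 3 is the maximum.

3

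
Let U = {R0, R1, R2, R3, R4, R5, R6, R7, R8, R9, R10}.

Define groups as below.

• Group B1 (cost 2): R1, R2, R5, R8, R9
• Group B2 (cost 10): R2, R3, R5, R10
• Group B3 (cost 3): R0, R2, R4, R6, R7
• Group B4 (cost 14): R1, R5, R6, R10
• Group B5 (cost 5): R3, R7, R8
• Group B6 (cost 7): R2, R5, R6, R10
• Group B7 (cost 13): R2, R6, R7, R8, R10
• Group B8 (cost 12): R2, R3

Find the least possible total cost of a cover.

15

B1, B2, B3 together cover every point (B1 ∪ B2 ∪ B3 = {R0, R1, R2, R3, R4, R5, R6, R7, R8, R9, R10}); total cost 2 + 10 + 3 = 15.
No covering selection has total cost below 15.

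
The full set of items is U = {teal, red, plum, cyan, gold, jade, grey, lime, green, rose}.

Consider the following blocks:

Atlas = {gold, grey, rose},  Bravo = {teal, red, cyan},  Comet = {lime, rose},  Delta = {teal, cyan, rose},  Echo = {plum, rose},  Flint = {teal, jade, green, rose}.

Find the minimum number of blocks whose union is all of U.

5

Take {Atlas, Bravo, Comet, Echo, Flint}. Their union is {teal, red, plum, cyan, gold, jade, grey, lime, green, rose}, which is all 10 items.
No 4 of the 6 blocks cover everything (all 15 combinations miss at least one item), so 5 is optimal.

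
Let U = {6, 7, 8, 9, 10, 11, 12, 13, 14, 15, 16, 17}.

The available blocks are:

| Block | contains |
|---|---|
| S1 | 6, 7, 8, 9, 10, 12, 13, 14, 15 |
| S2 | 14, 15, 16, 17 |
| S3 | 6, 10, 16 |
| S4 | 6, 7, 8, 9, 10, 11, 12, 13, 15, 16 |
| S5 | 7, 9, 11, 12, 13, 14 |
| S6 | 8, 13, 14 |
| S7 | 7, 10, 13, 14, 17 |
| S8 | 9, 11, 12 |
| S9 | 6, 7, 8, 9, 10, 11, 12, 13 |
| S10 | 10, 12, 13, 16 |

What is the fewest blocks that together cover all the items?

2

S4 and S7 together: S4 ∪ S7 = {6, 7, 8, 9, 10, 11, 12, 13, 14, 15, 16, 17} — every item is covered.
No single block has all 12 items (the largest, S4, has 10), so 2 is optimal.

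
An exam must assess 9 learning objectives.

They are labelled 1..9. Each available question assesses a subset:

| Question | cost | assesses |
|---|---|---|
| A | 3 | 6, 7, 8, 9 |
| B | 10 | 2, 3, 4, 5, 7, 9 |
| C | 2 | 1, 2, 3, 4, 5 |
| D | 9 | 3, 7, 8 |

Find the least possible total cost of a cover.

5

A, C together cover every objective (A ∪ C = {1, 2, 3, 4, 5, 6, 7, 8, 9}); total cost 3 + 2 = 5.
No covering selection has total cost below 5.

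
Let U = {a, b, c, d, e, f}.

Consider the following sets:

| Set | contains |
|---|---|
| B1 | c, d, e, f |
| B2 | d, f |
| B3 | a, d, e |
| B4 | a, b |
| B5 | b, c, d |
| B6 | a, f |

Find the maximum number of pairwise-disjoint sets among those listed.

B5, B6 are pairwise disjoint (B5={b,c,d}; B6={a,f}).
Every remaining set overlaps one of these, and no 3 of the listed sets are pairwise disjoint, so 2 is the maximum.

2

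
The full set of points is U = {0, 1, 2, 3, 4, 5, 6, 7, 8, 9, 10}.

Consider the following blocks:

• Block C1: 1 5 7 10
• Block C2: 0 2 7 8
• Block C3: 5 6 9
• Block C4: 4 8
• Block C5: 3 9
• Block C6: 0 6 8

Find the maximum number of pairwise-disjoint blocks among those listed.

C1, C4, C5 are pairwise disjoint (C1={1,5,7,10}; C4={4,8}; C5={3,9}).
Every remaining block overlaps one of these, and no 4 of the listed blocks are pairwise disjoint, so 3 is the maximum.

3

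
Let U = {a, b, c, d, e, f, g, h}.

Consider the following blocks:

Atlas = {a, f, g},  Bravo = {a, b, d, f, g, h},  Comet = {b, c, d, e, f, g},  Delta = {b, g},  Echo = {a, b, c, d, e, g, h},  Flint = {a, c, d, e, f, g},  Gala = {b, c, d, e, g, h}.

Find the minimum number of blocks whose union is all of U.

2

Bravo and Comet together: Bravo ∪ Comet = {a, b, c, d, e, f, g, h} — every point is covered.
No single block has all 8 points (the largest, Echo, has 7), so 2 is optimal.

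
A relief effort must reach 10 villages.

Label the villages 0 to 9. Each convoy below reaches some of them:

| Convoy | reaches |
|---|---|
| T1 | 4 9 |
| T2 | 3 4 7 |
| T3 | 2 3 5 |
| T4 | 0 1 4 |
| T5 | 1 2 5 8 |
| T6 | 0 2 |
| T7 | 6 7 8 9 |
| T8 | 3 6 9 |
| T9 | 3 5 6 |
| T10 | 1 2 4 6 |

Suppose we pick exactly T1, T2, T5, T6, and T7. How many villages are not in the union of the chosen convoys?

Union of T1, T2, T5, T6, T7 = {0, 1, 2, 3, 4, 5, 6, 7, 8, 9} — that's every village, so 0 are uncovered.

0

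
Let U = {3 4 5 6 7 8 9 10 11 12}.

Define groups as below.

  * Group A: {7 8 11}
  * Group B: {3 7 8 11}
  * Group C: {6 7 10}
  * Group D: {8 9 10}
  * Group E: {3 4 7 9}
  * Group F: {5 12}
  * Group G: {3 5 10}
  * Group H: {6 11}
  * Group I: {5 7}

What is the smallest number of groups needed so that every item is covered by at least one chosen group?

D, E, F, and H cover everything between them: the union {3, 4, 5, 6, 7, 8, 9, 10, 11, 12} is all of U.
Only E contains 4, so E is forced; the remaining 6 items need at least 3 more groups (each remaining group adds at most 2) — so at least 4 groups are needed, and 4 is optimal.

4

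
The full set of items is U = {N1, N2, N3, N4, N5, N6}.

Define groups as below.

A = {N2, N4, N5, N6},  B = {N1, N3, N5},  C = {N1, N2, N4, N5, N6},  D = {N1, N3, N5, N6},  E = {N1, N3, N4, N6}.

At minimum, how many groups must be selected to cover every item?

2

A and E cover everything between them: the union {N1, N2, N3, N4, N5, N6} is all of U.
No single group has all 6 items (the largest, C, has 5), so 2 is optimal.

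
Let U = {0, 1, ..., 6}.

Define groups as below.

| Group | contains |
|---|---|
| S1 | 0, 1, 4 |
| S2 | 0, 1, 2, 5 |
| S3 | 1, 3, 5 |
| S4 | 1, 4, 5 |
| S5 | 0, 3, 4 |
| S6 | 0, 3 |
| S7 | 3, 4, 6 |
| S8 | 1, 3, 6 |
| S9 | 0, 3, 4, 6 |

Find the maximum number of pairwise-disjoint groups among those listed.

S4, S6 are pairwise disjoint (S4={1,4,5}; S6={0,3}).
Every remaining group overlaps one of these, and no 3 of the listed groups are pairwise disjoint, so 2 is the maximum.

2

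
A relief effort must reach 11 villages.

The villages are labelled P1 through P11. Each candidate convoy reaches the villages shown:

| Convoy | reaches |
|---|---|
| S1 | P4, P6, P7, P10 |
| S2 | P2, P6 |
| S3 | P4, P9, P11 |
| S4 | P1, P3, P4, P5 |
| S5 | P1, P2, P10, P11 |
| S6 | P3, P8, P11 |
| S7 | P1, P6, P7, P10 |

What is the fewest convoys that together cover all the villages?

Take {S1, S3, S4, S5, S6}. Their union is {P1, P2, P3, P4, P5, P6, P7, P8, P9, P10, P11}, which is all 11 villages.
No 4 of the 7 convoys cover everything (all 35 combinations miss at least one village), so 5 is optimal.

5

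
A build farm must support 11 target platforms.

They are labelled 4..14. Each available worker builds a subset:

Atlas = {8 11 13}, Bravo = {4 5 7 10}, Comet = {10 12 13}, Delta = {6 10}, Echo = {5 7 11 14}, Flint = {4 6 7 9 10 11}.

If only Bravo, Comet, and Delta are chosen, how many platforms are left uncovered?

4

Union of Bravo, Comet, Delta = {4, 5, 6, 7, 10, 12, 13}.
Not covered: 8, 9, 11, 14 — 4 platforms.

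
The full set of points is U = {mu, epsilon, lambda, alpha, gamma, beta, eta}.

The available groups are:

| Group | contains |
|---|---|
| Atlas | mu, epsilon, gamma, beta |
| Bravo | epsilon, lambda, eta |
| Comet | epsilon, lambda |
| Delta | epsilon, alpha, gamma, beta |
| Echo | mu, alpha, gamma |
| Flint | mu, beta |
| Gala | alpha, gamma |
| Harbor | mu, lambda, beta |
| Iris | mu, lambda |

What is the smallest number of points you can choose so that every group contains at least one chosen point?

3

Take H = {mu, lambda, gamma}. Each listed group contains at least one of these, so H is a hitting set of size 3.
The groups Bravo, Flint, Gala are pairwise disjoint, so any hitting set needs a separate point for each — at least 3. Hence 3 is optimal.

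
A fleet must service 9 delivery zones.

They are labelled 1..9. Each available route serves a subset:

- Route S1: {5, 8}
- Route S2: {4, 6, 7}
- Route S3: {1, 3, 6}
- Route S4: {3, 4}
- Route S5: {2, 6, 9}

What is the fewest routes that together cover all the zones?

Take {S1, S2, S3, S5}. Their union is {1, 2, 3, 4, 5, 6, 7, 8, 9}, which is all 9 zones.
Only S3 contains 1, so S3 is forced; the remaining 6 zones need at least 3 more routes (each remaining route adds at most 2) — so at least 4 routes are needed, and 4 is optimal.

4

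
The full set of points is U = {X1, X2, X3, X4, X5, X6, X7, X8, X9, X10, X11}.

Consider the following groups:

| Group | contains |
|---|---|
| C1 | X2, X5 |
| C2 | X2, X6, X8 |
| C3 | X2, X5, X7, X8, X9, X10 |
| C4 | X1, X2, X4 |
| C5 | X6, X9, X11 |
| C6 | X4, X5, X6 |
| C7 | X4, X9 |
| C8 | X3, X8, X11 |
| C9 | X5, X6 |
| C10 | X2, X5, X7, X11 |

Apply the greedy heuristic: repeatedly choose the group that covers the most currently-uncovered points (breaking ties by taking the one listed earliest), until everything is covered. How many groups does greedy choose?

Greedy: pick C3 (covers 6 new) → pick C4 (covers 2 new) → pick C5 (covers 2 new) → pick C8 (covers 1 new). Total picks: 4.

4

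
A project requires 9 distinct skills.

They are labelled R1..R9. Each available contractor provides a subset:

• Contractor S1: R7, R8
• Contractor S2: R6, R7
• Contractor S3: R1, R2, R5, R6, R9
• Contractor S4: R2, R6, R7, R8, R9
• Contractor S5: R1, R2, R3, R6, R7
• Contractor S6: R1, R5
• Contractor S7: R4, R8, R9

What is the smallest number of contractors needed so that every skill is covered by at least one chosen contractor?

Take {S5, S6, S7}. Their union is {R1, R2, R3, R4, R5, R6, R7, R8, R9}, which is all 9 skills.
Only S5 contains R3, so S5 is forced; the remaining 4 skills need at least 2 more contractors (each remaining contractor adds at most 3) — so at least 3 contractors are needed, and 3 is optimal.

3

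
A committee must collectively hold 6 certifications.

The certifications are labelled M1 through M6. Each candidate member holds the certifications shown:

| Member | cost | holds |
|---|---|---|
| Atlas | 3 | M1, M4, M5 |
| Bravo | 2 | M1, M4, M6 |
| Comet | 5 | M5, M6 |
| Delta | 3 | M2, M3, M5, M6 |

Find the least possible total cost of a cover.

5

Bravo, Delta together cover every certification (Bravo ∪ Delta = {M1, M2, M3, M4, M5, M6}); total cost 2 + 3 = 5.
No covering selection has total cost below 5.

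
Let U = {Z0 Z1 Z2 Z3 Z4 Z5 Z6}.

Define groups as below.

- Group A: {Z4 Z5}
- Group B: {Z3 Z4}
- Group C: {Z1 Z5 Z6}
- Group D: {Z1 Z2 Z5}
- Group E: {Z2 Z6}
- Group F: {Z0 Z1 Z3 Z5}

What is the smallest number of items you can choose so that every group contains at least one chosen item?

Take H = {Z3, Z5, Z6}. Each listed group contains at least one of these, so H is a hitting set of size 3.
No choice of 2 items meets every group, so 3 is the minimum.

3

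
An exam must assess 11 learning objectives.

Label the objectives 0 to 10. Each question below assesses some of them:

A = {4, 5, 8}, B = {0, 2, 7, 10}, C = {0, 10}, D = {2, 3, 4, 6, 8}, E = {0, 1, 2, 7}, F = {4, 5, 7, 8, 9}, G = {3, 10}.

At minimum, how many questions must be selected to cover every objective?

4

Take {C, D, E, F}. Their union is {0, 1, 2, 3, 4, 5, 6, 7, 8, 9, 10}, which is all 11 objectives.
No 3 of the 7 questions cover everything (all 35 combinations miss at least one objective), so 4 is optimal.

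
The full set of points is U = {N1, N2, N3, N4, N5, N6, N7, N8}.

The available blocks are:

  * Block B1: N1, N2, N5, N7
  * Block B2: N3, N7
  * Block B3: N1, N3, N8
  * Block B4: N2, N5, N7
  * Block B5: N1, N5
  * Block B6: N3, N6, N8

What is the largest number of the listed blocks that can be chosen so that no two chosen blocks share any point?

B2, B5 are pairwise disjoint (B2={N3,N7}; B5={N1,N5}).
Every remaining block overlaps one of these, and no 3 of the listed blocks are pairwise disjoint, so 2 is the maximum.

2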